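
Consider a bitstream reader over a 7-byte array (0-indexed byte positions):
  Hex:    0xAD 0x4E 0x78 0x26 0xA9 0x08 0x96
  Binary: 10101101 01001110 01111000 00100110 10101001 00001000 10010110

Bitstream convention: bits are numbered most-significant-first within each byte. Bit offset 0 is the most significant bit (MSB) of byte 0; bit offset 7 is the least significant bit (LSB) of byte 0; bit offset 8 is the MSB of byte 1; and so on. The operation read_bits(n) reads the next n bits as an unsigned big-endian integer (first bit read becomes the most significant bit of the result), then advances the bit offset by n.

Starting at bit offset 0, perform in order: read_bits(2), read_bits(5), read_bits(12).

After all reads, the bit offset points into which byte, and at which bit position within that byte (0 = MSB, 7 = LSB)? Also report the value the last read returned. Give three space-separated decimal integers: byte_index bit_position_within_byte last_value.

Answer: 2 3 2675

Derivation:
Read 1: bits[0:2] width=2 -> value=2 (bin 10); offset now 2 = byte 0 bit 2; 54 bits remain
Read 2: bits[2:7] width=5 -> value=22 (bin 10110); offset now 7 = byte 0 bit 7; 49 bits remain
Read 3: bits[7:19] width=12 -> value=2675 (bin 101001110011); offset now 19 = byte 2 bit 3; 37 bits remain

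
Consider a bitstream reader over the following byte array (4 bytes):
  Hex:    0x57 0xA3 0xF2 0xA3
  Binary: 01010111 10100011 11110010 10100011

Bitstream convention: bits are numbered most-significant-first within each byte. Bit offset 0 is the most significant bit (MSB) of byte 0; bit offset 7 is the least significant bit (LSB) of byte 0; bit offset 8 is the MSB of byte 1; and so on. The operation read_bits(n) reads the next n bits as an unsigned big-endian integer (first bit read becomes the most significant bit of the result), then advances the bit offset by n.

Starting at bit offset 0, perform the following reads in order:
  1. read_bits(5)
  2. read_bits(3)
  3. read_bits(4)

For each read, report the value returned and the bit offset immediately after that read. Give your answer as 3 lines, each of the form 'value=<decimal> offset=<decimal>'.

Read 1: bits[0:5] width=5 -> value=10 (bin 01010); offset now 5 = byte 0 bit 5; 27 bits remain
Read 2: bits[5:8] width=3 -> value=7 (bin 111); offset now 8 = byte 1 bit 0; 24 bits remain
Read 3: bits[8:12] width=4 -> value=10 (bin 1010); offset now 12 = byte 1 bit 4; 20 bits remain

Answer: value=10 offset=5
value=7 offset=8
value=10 offset=12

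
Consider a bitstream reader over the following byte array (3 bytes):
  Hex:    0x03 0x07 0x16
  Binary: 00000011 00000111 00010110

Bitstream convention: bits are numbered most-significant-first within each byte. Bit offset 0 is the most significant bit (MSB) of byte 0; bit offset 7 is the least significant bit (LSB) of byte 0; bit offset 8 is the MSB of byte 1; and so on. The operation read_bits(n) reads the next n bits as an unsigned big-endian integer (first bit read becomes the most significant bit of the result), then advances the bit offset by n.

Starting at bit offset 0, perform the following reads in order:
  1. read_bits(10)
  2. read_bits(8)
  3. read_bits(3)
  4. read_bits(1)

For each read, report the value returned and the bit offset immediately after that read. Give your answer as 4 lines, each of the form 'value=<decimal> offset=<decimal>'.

Read 1: bits[0:10] width=10 -> value=12 (bin 0000001100); offset now 10 = byte 1 bit 2; 14 bits remain
Read 2: bits[10:18] width=8 -> value=28 (bin 00011100); offset now 18 = byte 2 bit 2; 6 bits remain
Read 3: bits[18:21] width=3 -> value=2 (bin 010); offset now 21 = byte 2 bit 5; 3 bits remain
Read 4: bits[21:22] width=1 -> value=1 (bin 1); offset now 22 = byte 2 bit 6; 2 bits remain

Answer: value=12 offset=10
value=28 offset=18
value=2 offset=21
value=1 offset=22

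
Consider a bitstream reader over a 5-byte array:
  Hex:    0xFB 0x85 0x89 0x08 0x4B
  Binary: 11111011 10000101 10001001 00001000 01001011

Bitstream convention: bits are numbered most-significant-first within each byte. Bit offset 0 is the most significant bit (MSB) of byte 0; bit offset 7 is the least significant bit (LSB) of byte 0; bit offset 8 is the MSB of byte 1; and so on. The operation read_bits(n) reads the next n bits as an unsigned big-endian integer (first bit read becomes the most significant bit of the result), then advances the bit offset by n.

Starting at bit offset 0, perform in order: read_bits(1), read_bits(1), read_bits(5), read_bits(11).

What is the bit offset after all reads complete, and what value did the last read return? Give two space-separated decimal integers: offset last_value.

Read 1: bits[0:1] width=1 -> value=1 (bin 1); offset now 1 = byte 0 bit 1; 39 bits remain
Read 2: bits[1:2] width=1 -> value=1 (bin 1); offset now 2 = byte 0 bit 2; 38 bits remain
Read 3: bits[2:7] width=5 -> value=29 (bin 11101); offset now 7 = byte 0 bit 7; 33 bits remain
Read 4: bits[7:18] width=11 -> value=1558 (bin 11000010110); offset now 18 = byte 2 bit 2; 22 bits remain

Answer: 18 1558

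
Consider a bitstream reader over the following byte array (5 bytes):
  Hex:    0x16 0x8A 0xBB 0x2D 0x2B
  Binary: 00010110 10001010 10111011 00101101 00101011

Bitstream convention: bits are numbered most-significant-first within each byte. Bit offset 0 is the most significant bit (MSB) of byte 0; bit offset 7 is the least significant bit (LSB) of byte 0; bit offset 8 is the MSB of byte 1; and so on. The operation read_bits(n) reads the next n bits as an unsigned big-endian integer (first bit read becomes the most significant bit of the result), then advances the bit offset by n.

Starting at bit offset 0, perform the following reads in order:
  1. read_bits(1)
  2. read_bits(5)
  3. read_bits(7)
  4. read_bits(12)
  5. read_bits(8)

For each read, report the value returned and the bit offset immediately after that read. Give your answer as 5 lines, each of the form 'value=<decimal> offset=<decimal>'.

Read 1: bits[0:1] width=1 -> value=0 (bin 0); offset now 1 = byte 0 bit 1; 39 bits remain
Read 2: bits[1:6] width=5 -> value=5 (bin 00101); offset now 6 = byte 0 bit 6; 34 bits remain
Read 3: bits[6:13] width=7 -> value=81 (bin 1010001); offset now 13 = byte 1 bit 5; 27 bits remain
Read 4: bits[13:25] width=12 -> value=1398 (bin 010101110110); offset now 25 = byte 3 bit 1; 15 bits remain
Read 5: bits[25:33] width=8 -> value=90 (bin 01011010); offset now 33 = byte 4 bit 1; 7 bits remain

Answer: value=0 offset=1
value=5 offset=6
value=81 offset=13
value=1398 offset=25
value=90 offset=33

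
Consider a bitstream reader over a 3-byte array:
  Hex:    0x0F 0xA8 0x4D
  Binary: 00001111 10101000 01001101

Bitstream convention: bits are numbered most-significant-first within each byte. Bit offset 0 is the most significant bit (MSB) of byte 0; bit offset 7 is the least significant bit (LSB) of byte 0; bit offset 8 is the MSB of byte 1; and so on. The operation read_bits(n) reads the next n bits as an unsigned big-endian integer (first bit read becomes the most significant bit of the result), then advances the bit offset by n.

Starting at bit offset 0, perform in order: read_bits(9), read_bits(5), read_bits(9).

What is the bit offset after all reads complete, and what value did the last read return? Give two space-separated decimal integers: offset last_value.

Answer: 23 38

Derivation:
Read 1: bits[0:9] width=9 -> value=31 (bin 000011111); offset now 9 = byte 1 bit 1; 15 bits remain
Read 2: bits[9:14] width=5 -> value=10 (bin 01010); offset now 14 = byte 1 bit 6; 10 bits remain
Read 3: bits[14:23] width=9 -> value=38 (bin 000100110); offset now 23 = byte 2 bit 7; 1 bits remain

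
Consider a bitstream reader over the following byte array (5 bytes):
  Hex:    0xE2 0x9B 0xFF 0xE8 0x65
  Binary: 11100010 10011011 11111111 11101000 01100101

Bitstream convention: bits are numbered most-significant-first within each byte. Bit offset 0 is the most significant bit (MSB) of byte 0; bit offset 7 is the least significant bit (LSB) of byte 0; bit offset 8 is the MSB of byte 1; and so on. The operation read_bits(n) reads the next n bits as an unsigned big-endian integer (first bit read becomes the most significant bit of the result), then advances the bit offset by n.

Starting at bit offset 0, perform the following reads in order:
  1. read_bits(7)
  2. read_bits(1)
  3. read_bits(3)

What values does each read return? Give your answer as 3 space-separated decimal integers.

Answer: 113 0 4

Derivation:
Read 1: bits[0:7] width=7 -> value=113 (bin 1110001); offset now 7 = byte 0 bit 7; 33 bits remain
Read 2: bits[7:8] width=1 -> value=0 (bin 0); offset now 8 = byte 1 bit 0; 32 bits remain
Read 3: bits[8:11] width=3 -> value=4 (bin 100); offset now 11 = byte 1 bit 3; 29 bits remain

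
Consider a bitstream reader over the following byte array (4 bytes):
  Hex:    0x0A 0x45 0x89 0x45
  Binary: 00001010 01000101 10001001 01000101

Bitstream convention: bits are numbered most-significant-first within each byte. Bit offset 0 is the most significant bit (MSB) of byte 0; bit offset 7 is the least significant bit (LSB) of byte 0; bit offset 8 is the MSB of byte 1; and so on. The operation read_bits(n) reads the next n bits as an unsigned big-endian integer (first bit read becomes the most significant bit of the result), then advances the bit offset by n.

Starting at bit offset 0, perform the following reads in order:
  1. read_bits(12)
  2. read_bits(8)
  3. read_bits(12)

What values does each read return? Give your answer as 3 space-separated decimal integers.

Read 1: bits[0:12] width=12 -> value=164 (bin 000010100100); offset now 12 = byte 1 bit 4; 20 bits remain
Read 2: bits[12:20] width=8 -> value=88 (bin 01011000); offset now 20 = byte 2 bit 4; 12 bits remain
Read 3: bits[20:32] width=12 -> value=2373 (bin 100101000101); offset now 32 = byte 4 bit 0; 0 bits remain

Answer: 164 88 2373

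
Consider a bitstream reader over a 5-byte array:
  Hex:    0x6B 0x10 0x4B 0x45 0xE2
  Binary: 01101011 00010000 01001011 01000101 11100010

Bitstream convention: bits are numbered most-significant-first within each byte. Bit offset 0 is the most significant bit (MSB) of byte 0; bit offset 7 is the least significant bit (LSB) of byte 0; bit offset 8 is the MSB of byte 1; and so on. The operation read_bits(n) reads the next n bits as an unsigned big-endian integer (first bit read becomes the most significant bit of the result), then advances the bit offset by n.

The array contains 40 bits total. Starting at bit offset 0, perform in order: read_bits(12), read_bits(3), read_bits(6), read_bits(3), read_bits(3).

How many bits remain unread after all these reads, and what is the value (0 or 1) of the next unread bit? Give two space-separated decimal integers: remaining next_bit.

Answer: 13 0

Derivation:
Read 1: bits[0:12] width=12 -> value=1713 (bin 011010110001); offset now 12 = byte 1 bit 4; 28 bits remain
Read 2: bits[12:15] width=3 -> value=0 (bin 000); offset now 15 = byte 1 bit 7; 25 bits remain
Read 3: bits[15:21] width=6 -> value=9 (bin 001001); offset now 21 = byte 2 bit 5; 19 bits remain
Read 4: bits[21:24] width=3 -> value=3 (bin 011); offset now 24 = byte 3 bit 0; 16 bits remain
Read 5: bits[24:27] width=3 -> value=2 (bin 010); offset now 27 = byte 3 bit 3; 13 bits remain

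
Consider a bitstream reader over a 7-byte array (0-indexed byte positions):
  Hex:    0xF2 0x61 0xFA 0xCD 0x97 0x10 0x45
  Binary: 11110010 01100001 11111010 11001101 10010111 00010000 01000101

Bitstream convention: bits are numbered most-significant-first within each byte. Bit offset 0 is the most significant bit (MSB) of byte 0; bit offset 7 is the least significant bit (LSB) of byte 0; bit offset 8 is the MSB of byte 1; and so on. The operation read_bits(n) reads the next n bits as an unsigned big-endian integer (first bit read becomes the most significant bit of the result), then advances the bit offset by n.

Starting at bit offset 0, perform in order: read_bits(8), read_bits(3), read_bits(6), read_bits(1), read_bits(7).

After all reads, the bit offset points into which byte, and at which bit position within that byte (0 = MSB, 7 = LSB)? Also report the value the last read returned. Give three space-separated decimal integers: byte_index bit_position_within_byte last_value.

Answer: 3 1 117

Derivation:
Read 1: bits[0:8] width=8 -> value=242 (bin 11110010); offset now 8 = byte 1 bit 0; 48 bits remain
Read 2: bits[8:11] width=3 -> value=3 (bin 011); offset now 11 = byte 1 bit 3; 45 bits remain
Read 3: bits[11:17] width=6 -> value=3 (bin 000011); offset now 17 = byte 2 bit 1; 39 bits remain
Read 4: bits[17:18] width=1 -> value=1 (bin 1); offset now 18 = byte 2 bit 2; 38 bits remain
Read 5: bits[18:25] width=7 -> value=117 (bin 1110101); offset now 25 = byte 3 bit 1; 31 bits remain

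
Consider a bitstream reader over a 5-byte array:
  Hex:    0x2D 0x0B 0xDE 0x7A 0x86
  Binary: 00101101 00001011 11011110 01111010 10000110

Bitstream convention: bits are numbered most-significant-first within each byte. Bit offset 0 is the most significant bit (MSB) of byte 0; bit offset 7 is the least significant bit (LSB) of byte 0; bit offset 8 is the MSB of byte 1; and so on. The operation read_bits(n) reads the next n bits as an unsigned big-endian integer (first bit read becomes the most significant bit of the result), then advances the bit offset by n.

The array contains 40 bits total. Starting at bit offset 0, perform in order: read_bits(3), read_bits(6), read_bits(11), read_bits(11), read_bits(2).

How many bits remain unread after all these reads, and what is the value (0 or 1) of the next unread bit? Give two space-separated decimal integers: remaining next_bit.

Read 1: bits[0:3] width=3 -> value=1 (bin 001); offset now 3 = byte 0 bit 3; 37 bits remain
Read 2: bits[3:9] width=6 -> value=26 (bin 011010); offset now 9 = byte 1 bit 1; 31 bits remain
Read 3: bits[9:20] width=11 -> value=189 (bin 00010111101); offset now 20 = byte 2 bit 4; 20 bits remain
Read 4: bits[20:31] width=11 -> value=1853 (bin 11100111101); offset now 31 = byte 3 bit 7; 9 bits remain
Read 5: bits[31:33] width=2 -> value=1 (bin 01); offset now 33 = byte 4 bit 1; 7 bits remain

Answer: 7 0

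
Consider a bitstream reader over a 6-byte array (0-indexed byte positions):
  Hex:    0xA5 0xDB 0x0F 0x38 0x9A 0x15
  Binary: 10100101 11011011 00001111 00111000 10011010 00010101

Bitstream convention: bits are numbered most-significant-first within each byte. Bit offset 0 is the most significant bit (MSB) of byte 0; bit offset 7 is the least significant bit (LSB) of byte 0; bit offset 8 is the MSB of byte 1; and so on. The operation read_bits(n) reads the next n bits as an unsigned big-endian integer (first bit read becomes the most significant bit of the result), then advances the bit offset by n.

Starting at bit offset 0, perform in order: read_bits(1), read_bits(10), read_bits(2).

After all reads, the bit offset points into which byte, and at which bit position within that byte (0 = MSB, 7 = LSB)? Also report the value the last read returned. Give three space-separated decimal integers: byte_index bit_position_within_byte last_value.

Read 1: bits[0:1] width=1 -> value=1 (bin 1); offset now 1 = byte 0 bit 1; 47 bits remain
Read 2: bits[1:11] width=10 -> value=302 (bin 0100101110); offset now 11 = byte 1 bit 3; 37 bits remain
Read 3: bits[11:13] width=2 -> value=3 (bin 11); offset now 13 = byte 1 bit 5; 35 bits remain

Answer: 1 5 3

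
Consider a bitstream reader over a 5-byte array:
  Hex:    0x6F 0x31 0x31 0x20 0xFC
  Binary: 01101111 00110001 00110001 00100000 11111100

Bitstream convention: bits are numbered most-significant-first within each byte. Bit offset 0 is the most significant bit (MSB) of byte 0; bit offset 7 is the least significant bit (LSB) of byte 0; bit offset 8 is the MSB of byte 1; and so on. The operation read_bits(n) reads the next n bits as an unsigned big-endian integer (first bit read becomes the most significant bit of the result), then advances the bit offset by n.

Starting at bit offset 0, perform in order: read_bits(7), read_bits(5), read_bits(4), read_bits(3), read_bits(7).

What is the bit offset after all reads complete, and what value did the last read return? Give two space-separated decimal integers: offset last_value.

Answer: 26 68

Derivation:
Read 1: bits[0:7] width=7 -> value=55 (bin 0110111); offset now 7 = byte 0 bit 7; 33 bits remain
Read 2: bits[7:12] width=5 -> value=19 (bin 10011); offset now 12 = byte 1 bit 4; 28 bits remain
Read 3: bits[12:16] width=4 -> value=1 (bin 0001); offset now 16 = byte 2 bit 0; 24 bits remain
Read 4: bits[16:19] width=3 -> value=1 (bin 001); offset now 19 = byte 2 bit 3; 21 bits remain
Read 5: bits[19:26] width=7 -> value=68 (bin 1000100); offset now 26 = byte 3 bit 2; 14 bits remain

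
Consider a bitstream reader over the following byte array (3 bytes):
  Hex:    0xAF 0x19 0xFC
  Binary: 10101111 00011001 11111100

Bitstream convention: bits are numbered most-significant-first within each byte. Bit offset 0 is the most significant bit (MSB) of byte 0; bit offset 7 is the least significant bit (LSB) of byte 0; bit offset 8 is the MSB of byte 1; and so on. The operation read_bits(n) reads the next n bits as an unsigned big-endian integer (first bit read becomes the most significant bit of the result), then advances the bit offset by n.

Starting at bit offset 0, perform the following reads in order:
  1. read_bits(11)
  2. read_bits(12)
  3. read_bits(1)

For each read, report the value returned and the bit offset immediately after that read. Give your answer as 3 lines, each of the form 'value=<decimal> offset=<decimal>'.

Answer: value=1400 offset=11
value=3326 offset=23
value=0 offset=24

Derivation:
Read 1: bits[0:11] width=11 -> value=1400 (bin 10101111000); offset now 11 = byte 1 bit 3; 13 bits remain
Read 2: bits[11:23] width=12 -> value=3326 (bin 110011111110); offset now 23 = byte 2 bit 7; 1 bits remain
Read 3: bits[23:24] width=1 -> value=0 (bin 0); offset now 24 = byte 3 bit 0; 0 bits remain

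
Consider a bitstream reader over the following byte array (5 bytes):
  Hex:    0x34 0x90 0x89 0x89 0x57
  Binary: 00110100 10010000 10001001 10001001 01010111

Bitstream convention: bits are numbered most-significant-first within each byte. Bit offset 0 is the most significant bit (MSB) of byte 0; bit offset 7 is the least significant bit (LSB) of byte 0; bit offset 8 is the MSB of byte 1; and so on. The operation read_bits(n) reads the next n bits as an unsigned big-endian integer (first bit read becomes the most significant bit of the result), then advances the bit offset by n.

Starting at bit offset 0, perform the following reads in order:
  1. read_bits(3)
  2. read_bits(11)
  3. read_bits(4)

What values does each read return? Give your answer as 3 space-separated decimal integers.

Answer: 1 1316 2

Derivation:
Read 1: bits[0:3] width=3 -> value=1 (bin 001); offset now 3 = byte 0 bit 3; 37 bits remain
Read 2: bits[3:14] width=11 -> value=1316 (bin 10100100100); offset now 14 = byte 1 bit 6; 26 bits remain
Read 3: bits[14:18] width=4 -> value=2 (bin 0010); offset now 18 = byte 2 bit 2; 22 bits remain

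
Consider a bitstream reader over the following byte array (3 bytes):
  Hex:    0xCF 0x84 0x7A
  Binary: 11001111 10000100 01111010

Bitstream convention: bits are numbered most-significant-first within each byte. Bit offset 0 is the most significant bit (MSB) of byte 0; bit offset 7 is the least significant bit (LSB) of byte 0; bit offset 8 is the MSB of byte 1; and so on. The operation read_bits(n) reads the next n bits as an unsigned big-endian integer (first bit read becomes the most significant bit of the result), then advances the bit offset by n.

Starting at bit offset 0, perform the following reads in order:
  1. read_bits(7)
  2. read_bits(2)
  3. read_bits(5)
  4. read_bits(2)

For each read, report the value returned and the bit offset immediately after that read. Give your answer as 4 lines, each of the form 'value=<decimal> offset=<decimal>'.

Answer: value=103 offset=7
value=3 offset=9
value=1 offset=14
value=0 offset=16

Derivation:
Read 1: bits[0:7] width=7 -> value=103 (bin 1100111); offset now 7 = byte 0 bit 7; 17 bits remain
Read 2: bits[7:9] width=2 -> value=3 (bin 11); offset now 9 = byte 1 bit 1; 15 bits remain
Read 3: bits[9:14] width=5 -> value=1 (bin 00001); offset now 14 = byte 1 bit 6; 10 bits remain
Read 4: bits[14:16] width=2 -> value=0 (bin 00); offset now 16 = byte 2 bit 0; 8 bits remain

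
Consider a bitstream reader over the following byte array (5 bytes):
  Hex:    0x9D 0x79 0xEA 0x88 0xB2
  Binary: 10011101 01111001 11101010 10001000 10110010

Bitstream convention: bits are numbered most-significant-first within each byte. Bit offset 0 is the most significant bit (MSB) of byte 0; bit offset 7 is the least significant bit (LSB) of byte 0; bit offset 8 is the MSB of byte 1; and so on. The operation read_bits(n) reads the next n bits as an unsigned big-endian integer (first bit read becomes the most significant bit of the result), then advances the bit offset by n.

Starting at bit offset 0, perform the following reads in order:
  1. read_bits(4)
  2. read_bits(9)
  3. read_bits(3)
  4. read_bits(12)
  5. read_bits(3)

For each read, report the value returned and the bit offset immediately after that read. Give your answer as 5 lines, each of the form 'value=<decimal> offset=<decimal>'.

Answer: value=9 offset=4
value=431 offset=13
value=1 offset=16
value=3752 offset=28
value=4 offset=31

Derivation:
Read 1: bits[0:4] width=4 -> value=9 (bin 1001); offset now 4 = byte 0 bit 4; 36 bits remain
Read 2: bits[4:13] width=9 -> value=431 (bin 110101111); offset now 13 = byte 1 bit 5; 27 bits remain
Read 3: bits[13:16] width=3 -> value=1 (bin 001); offset now 16 = byte 2 bit 0; 24 bits remain
Read 4: bits[16:28] width=12 -> value=3752 (bin 111010101000); offset now 28 = byte 3 bit 4; 12 bits remain
Read 5: bits[28:31] width=3 -> value=4 (bin 100); offset now 31 = byte 3 bit 7; 9 bits remain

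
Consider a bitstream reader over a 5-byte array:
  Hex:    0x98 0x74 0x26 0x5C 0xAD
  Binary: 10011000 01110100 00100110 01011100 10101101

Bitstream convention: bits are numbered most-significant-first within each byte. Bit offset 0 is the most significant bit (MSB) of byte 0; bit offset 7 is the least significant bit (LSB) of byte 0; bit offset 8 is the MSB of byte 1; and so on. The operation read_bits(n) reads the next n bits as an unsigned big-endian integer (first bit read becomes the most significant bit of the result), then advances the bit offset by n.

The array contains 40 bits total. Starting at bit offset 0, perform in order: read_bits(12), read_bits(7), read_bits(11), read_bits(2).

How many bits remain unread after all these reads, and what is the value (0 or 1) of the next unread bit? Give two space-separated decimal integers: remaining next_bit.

Read 1: bits[0:12] width=12 -> value=2439 (bin 100110000111); offset now 12 = byte 1 bit 4; 28 bits remain
Read 2: bits[12:19] width=7 -> value=33 (bin 0100001); offset now 19 = byte 2 bit 3; 21 bits remain
Read 3: bits[19:30] width=11 -> value=407 (bin 00110010111); offset now 30 = byte 3 bit 6; 10 bits remain
Read 4: bits[30:32] width=2 -> value=0 (bin 00); offset now 32 = byte 4 bit 0; 8 bits remain

Answer: 8 1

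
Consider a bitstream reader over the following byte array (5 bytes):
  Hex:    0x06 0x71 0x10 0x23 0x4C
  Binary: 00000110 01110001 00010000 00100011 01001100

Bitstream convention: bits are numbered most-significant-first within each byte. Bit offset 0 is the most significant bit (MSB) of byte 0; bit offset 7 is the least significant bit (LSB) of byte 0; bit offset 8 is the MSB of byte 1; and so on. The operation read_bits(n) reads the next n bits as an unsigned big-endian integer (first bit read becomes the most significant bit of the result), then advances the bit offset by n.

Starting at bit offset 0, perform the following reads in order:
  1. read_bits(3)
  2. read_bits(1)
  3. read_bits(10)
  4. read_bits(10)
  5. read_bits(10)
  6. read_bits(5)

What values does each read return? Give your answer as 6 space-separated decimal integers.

Answer: 0 0 412 272 141 6

Derivation:
Read 1: bits[0:3] width=3 -> value=0 (bin 000); offset now 3 = byte 0 bit 3; 37 bits remain
Read 2: bits[3:4] width=1 -> value=0 (bin 0); offset now 4 = byte 0 bit 4; 36 bits remain
Read 3: bits[4:14] width=10 -> value=412 (bin 0110011100); offset now 14 = byte 1 bit 6; 26 bits remain
Read 4: bits[14:24] width=10 -> value=272 (bin 0100010000); offset now 24 = byte 3 bit 0; 16 bits remain
Read 5: bits[24:34] width=10 -> value=141 (bin 0010001101); offset now 34 = byte 4 bit 2; 6 bits remain
Read 6: bits[34:39] width=5 -> value=6 (bin 00110); offset now 39 = byte 4 bit 7; 1 bits remain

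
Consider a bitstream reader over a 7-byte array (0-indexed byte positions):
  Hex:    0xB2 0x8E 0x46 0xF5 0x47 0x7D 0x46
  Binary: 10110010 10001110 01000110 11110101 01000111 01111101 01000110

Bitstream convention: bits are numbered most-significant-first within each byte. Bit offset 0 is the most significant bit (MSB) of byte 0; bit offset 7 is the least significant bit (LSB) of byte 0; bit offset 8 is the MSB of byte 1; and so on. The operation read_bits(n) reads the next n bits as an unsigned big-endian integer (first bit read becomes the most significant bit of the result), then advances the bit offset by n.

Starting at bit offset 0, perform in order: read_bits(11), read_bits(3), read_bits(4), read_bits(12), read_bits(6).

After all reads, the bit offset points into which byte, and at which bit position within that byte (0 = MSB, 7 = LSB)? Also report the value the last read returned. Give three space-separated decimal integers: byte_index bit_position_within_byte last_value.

Read 1: bits[0:11] width=11 -> value=1428 (bin 10110010100); offset now 11 = byte 1 bit 3; 45 bits remain
Read 2: bits[11:14] width=3 -> value=3 (bin 011); offset now 14 = byte 1 bit 6; 42 bits remain
Read 3: bits[14:18] width=4 -> value=9 (bin 1001); offset now 18 = byte 2 bit 2; 38 bits remain
Read 4: bits[18:30] width=12 -> value=445 (bin 000110111101); offset now 30 = byte 3 bit 6; 26 bits remain
Read 5: bits[30:36] width=6 -> value=20 (bin 010100); offset now 36 = byte 4 bit 4; 20 bits remain

Answer: 4 4 20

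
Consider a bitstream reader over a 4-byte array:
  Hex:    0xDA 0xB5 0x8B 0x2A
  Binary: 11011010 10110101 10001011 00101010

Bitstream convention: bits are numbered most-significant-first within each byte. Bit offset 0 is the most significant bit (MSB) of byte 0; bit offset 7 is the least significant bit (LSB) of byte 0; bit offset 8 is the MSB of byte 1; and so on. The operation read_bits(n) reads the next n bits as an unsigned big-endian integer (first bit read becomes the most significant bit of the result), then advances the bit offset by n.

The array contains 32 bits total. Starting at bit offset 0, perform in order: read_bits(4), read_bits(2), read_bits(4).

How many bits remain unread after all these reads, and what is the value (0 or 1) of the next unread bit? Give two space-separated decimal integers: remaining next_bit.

Read 1: bits[0:4] width=4 -> value=13 (bin 1101); offset now 4 = byte 0 bit 4; 28 bits remain
Read 2: bits[4:6] width=2 -> value=2 (bin 10); offset now 6 = byte 0 bit 6; 26 bits remain
Read 3: bits[6:10] width=4 -> value=10 (bin 1010); offset now 10 = byte 1 bit 2; 22 bits remain

Answer: 22 1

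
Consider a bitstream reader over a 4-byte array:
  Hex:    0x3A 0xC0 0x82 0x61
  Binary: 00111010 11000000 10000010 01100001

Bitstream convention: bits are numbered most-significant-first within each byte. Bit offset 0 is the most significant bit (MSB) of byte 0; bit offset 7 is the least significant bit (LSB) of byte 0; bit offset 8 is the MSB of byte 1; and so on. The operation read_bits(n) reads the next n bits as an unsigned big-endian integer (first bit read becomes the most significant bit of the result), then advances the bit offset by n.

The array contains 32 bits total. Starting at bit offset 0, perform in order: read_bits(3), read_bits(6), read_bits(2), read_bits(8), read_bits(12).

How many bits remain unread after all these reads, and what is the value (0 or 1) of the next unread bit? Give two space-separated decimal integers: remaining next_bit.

Answer: 1 1

Derivation:
Read 1: bits[0:3] width=3 -> value=1 (bin 001); offset now 3 = byte 0 bit 3; 29 bits remain
Read 2: bits[3:9] width=6 -> value=53 (bin 110101); offset now 9 = byte 1 bit 1; 23 bits remain
Read 3: bits[9:11] width=2 -> value=2 (bin 10); offset now 11 = byte 1 bit 3; 21 bits remain
Read 4: bits[11:19] width=8 -> value=4 (bin 00000100); offset now 19 = byte 2 bit 3; 13 bits remain
Read 5: bits[19:31] width=12 -> value=304 (bin 000100110000); offset now 31 = byte 3 bit 7; 1 bits remain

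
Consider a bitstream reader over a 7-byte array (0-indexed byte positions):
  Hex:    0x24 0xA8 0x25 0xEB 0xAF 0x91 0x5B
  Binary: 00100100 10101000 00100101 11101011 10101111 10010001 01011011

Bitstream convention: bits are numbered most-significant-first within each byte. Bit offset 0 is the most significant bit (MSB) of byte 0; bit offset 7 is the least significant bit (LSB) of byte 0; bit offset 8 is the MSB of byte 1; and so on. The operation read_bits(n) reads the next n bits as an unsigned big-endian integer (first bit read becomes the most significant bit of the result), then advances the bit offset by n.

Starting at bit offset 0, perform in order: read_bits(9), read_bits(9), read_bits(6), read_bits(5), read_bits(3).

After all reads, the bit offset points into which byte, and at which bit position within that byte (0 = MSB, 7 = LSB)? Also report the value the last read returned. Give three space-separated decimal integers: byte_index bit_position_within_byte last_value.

Answer: 4 0 3

Derivation:
Read 1: bits[0:9] width=9 -> value=73 (bin 001001001); offset now 9 = byte 1 bit 1; 47 bits remain
Read 2: bits[9:18] width=9 -> value=160 (bin 010100000); offset now 18 = byte 2 bit 2; 38 bits remain
Read 3: bits[18:24] width=6 -> value=37 (bin 100101); offset now 24 = byte 3 bit 0; 32 bits remain
Read 4: bits[24:29] width=5 -> value=29 (bin 11101); offset now 29 = byte 3 bit 5; 27 bits remain
Read 5: bits[29:32] width=3 -> value=3 (bin 011); offset now 32 = byte 4 bit 0; 24 bits remain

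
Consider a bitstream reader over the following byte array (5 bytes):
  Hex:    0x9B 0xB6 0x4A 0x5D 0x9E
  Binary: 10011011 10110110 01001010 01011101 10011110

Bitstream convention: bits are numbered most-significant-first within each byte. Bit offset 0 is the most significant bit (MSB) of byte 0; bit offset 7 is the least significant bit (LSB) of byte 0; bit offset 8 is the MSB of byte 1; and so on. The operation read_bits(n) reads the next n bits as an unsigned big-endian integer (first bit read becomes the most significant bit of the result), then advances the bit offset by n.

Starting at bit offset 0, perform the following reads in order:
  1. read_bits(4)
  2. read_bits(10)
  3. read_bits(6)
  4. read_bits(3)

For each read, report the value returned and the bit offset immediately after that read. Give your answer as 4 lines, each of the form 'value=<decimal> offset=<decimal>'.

Answer: value=9 offset=4
value=749 offset=14
value=36 offset=20
value=5 offset=23

Derivation:
Read 1: bits[0:4] width=4 -> value=9 (bin 1001); offset now 4 = byte 0 bit 4; 36 bits remain
Read 2: bits[4:14] width=10 -> value=749 (bin 1011101101); offset now 14 = byte 1 bit 6; 26 bits remain
Read 3: bits[14:20] width=6 -> value=36 (bin 100100); offset now 20 = byte 2 bit 4; 20 bits remain
Read 4: bits[20:23] width=3 -> value=5 (bin 101); offset now 23 = byte 2 bit 7; 17 bits remain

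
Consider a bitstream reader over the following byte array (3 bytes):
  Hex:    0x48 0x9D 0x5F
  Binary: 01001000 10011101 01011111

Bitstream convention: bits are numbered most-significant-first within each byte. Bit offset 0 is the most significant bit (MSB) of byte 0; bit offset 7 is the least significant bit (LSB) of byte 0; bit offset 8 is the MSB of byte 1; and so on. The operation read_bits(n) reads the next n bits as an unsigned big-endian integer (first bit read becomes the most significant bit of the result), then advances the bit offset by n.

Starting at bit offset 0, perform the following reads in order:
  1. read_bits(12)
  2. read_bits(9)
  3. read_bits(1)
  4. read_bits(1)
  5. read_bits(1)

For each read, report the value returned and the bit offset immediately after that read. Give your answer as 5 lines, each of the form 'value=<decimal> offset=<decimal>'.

Answer: value=1161 offset=12
value=427 offset=21
value=1 offset=22
value=1 offset=23
value=1 offset=24

Derivation:
Read 1: bits[0:12] width=12 -> value=1161 (bin 010010001001); offset now 12 = byte 1 bit 4; 12 bits remain
Read 2: bits[12:21] width=9 -> value=427 (bin 110101011); offset now 21 = byte 2 bit 5; 3 bits remain
Read 3: bits[21:22] width=1 -> value=1 (bin 1); offset now 22 = byte 2 bit 6; 2 bits remain
Read 4: bits[22:23] width=1 -> value=1 (bin 1); offset now 23 = byte 2 bit 7; 1 bits remain
Read 5: bits[23:24] width=1 -> value=1 (bin 1); offset now 24 = byte 3 bit 0; 0 bits remain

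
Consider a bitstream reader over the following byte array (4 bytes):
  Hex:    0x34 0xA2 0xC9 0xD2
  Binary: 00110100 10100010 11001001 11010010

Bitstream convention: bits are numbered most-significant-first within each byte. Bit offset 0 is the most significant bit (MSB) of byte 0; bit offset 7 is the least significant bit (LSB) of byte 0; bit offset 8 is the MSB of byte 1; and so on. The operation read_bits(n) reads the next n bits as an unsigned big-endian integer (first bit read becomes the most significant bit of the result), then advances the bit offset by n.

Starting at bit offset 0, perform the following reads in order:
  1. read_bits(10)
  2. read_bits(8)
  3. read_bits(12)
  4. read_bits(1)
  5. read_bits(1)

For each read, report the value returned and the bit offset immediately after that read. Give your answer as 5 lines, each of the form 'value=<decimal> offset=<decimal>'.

Read 1: bits[0:10] width=10 -> value=210 (bin 0011010010); offset now 10 = byte 1 bit 2; 22 bits remain
Read 2: bits[10:18] width=8 -> value=139 (bin 10001011); offset now 18 = byte 2 bit 2; 14 bits remain
Read 3: bits[18:30] width=12 -> value=628 (bin 001001110100); offset now 30 = byte 3 bit 6; 2 bits remain
Read 4: bits[30:31] width=1 -> value=1 (bin 1); offset now 31 = byte 3 bit 7; 1 bits remain
Read 5: bits[31:32] width=1 -> value=0 (bin 0); offset now 32 = byte 4 bit 0; 0 bits remain

Answer: value=210 offset=10
value=139 offset=18
value=628 offset=30
value=1 offset=31
value=0 offset=32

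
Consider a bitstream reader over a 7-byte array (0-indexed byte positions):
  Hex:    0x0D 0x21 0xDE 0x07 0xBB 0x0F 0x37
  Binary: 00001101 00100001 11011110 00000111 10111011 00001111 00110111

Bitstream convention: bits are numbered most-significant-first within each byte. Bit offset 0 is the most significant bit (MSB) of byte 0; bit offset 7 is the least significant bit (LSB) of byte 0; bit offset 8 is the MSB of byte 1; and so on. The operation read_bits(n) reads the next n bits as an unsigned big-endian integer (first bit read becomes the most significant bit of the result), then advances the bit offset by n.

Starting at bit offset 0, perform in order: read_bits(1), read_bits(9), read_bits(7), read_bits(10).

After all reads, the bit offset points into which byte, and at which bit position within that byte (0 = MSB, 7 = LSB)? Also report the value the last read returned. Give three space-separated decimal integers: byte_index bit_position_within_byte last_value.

Answer: 3 3 752

Derivation:
Read 1: bits[0:1] width=1 -> value=0 (bin 0); offset now 1 = byte 0 bit 1; 55 bits remain
Read 2: bits[1:10] width=9 -> value=52 (bin 000110100); offset now 10 = byte 1 bit 2; 46 bits remain
Read 3: bits[10:17] width=7 -> value=67 (bin 1000011); offset now 17 = byte 2 bit 1; 39 bits remain
Read 4: bits[17:27] width=10 -> value=752 (bin 1011110000); offset now 27 = byte 3 bit 3; 29 bits remain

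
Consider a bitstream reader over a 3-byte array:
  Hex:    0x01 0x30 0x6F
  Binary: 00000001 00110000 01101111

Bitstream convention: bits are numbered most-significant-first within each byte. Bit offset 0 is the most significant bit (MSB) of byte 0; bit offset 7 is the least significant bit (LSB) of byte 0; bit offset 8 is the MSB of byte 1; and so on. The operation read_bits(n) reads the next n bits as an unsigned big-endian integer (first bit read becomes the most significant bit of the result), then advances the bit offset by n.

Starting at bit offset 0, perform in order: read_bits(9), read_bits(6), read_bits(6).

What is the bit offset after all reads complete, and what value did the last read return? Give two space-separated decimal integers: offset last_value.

Read 1: bits[0:9] width=9 -> value=2 (bin 000000010); offset now 9 = byte 1 bit 1; 15 bits remain
Read 2: bits[9:15] width=6 -> value=24 (bin 011000); offset now 15 = byte 1 bit 7; 9 bits remain
Read 3: bits[15:21] width=6 -> value=13 (bin 001101); offset now 21 = byte 2 bit 5; 3 bits remain

Answer: 21 13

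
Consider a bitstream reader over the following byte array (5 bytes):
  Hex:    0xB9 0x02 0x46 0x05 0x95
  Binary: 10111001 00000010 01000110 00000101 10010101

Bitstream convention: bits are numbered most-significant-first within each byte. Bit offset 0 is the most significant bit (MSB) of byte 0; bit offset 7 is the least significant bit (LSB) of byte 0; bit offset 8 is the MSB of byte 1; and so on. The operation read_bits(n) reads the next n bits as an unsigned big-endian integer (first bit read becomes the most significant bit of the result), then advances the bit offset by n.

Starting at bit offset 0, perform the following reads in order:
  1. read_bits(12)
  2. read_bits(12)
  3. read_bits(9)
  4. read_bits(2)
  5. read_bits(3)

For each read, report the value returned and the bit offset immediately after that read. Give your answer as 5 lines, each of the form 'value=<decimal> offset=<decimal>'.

Answer: value=2960 offset=12
value=582 offset=24
value=11 offset=33
value=0 offset=35
value=5 offset=38

Derivation:
Read 1: bits[0:12] width=12 -> value=2960 (bin 101110010000); offset now 12 = byte 1 bit 4; 28 bits remain
Read 2: bits[12:24] width=12 -> value=582 (bin 001001000110); offset now 24 = byte 3 bit 0; 16 bits remain
Read 3: bits[24:33] width=9 -> value=11 (bin 000001011); offset now 33 = byte 4 bit 1; 7 bits remain
Read 4: bits[33:35] width=2 -> value=0 (bin 00); offset now 35 = byte 4 bit 3; 5 bits remain
Read 5: bits[35:38] width=3 -> value=5 (bin 101); offset now 38 = byte 4 bit 6; 2 bits remain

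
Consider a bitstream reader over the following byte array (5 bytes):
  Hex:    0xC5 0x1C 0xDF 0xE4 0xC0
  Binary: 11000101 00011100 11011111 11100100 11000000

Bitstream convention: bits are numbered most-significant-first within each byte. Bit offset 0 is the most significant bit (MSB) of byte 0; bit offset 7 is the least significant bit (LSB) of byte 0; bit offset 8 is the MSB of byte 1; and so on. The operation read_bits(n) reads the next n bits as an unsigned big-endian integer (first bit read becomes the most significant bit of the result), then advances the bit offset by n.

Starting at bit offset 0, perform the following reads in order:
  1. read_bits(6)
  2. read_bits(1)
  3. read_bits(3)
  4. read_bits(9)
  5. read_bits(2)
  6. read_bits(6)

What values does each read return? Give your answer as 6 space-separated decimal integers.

Answer: 49 0 4 230 3 63

Derivation:
Read 1: bits[0:6] width=6 -> value=49 (bin 110001); offset now 6 = byte 0 bit 6; 34 bits remain
Read 2: bits[6:7] width=1 -> value=0 (bin 0); offset now 7 = byte 0 bit 7; 33 bits remain
Read 3: bits[7:10] width=3 -> value=4 (bin 100); offset now 10 = byte 1 bit 2; 30 bits remain
Read 4: bits[10:19] width=9 -> value=230 (bin 011100110); offset now 19 = byte 2 bit 3; 21 bits remain
Read 5: bits[19:21] width=2 -> value=3 (bin 11); offset now 21 = byte 2 bit 5; 19 bits remain
Read 6: bits[21:27] width=6 -> value=63 (bin 111111); offset now 27 = byte 3 bit 3; 13 bits remain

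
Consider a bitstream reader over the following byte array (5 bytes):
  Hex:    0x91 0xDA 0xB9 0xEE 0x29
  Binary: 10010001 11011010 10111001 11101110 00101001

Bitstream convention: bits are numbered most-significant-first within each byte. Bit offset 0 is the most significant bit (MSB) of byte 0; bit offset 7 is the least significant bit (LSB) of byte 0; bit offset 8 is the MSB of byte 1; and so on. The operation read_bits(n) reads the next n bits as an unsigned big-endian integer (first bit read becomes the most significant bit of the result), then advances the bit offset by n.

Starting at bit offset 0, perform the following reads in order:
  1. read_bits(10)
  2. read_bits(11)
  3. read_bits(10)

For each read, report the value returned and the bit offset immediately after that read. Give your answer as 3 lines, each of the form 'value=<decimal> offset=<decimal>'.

Answer: value=583 offset=10
value=855 offset=21
value=247 offset=31

Derivation:
Read 1: bits[0:10] width=10 -> value=583 (bin 1001000111); offset now 10 = byte 1 bit 2; 30 bits remain
Read 2: bits[10:21] width=11 -> value=855 (bin 01101010111); offset now 21 = byte 2 bit 5; 19 bits remain
Read 3: bits[21:31] width=10 -> value=247 (bin 0011110111); offset now 31 = byte 3 bit 7; 9 bits remain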